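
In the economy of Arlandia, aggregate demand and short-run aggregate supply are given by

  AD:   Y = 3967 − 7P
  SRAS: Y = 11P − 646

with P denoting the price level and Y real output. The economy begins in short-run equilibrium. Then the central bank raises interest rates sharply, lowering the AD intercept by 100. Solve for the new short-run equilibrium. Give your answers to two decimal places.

P = 250.72, Y = 2111.94

This is a negative demand shock: AD shifts left.
New AD: Y = 3867 − 7P.
Set AD = SRAS: 3867 − 7P = 11P − 646, so 4513 = 18P and P = 250.72.
Substituting into AD, Y = 2111.94.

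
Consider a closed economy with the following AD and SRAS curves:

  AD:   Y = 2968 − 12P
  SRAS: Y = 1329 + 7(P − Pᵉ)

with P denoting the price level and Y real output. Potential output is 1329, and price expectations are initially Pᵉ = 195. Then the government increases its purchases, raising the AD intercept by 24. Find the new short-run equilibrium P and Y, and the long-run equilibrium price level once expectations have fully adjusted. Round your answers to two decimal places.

AD shifts right: new AD is Y = 2992 − 12P. With Pᵉ = 195, SRAS is Y = 7P − 36.
Short run: 2992 − 12P = 7P − 36 gives 3028 = 19P, so P = 159.37 and Y = 2992 − 12P = 1079.58.
Y = 1079.58 is below potential 1329; expectations adjust and SRAS shifts right until Y = 1329.
Long run: on the new AD curve, 1329 = 2992 − 12P gives P = 138.58.

Short run: P = 159.37, Y = 1079.58. Long run: P = 138.58.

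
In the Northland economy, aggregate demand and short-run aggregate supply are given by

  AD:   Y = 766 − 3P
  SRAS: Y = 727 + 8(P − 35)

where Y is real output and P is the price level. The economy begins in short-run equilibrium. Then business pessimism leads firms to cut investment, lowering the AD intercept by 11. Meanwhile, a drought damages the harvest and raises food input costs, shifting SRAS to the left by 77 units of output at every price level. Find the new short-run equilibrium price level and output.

After both shocks: AD is Y = 755 − 3P and SRAS is Y = 370 + 8P.
Setting them equal: 385 = 11P, so P = 35.
Y = 755 − 3·35 = 650.

P = 35, Y = 650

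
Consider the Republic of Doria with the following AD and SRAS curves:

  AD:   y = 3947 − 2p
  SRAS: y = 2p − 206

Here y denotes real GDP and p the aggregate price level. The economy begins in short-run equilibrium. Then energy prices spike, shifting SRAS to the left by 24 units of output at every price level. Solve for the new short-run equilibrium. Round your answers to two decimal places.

This is a negative supply shock: SRAS shifts left.
New SRAS: y = 2p − 230.
Set AD = SRAS: 3947 − 2p = 2p − 230, so 4177 = 4p and p = 1044.25.
Substituting into AD, y = 1858.50.

p = 1044.25, y = 1858.50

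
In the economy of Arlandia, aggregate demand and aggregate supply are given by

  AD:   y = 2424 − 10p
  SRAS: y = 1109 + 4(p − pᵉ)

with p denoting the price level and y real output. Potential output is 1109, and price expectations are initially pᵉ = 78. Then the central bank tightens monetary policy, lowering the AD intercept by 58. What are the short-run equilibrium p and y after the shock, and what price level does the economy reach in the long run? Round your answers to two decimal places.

Short run: p = 112.07, y = 1245.29. Long run: p = 125.70.

AD shifts left: new AD is y = 2366 − 10p. With pᵉ = 78, SRAS is y = 797 + 4p.
Short run: 2366 − 10p = 797 + 4p gives 1569 = 14p, so p = 112.07 and y = 2366 − 10p = 1245.29.
y = 1245.29 is above potential 1109; expectations adjust and SRAS shifts left until y = 1109.
Long run: on the new AD curve, 1109 = 2366 − 10p gives p = 125.70.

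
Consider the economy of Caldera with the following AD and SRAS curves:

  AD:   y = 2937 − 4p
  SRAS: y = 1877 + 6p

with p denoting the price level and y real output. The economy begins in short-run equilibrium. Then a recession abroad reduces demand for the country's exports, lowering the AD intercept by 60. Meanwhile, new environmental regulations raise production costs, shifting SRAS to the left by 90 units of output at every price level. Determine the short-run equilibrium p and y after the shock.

After both shocks: AD is y = 2877 − 4p and SRAS is y = 1787 + 6p.
Setting them equal: 1090 = 10p, so p = 109.
y = 2877 − 4·109 = 2441.

p = 109, y = 2441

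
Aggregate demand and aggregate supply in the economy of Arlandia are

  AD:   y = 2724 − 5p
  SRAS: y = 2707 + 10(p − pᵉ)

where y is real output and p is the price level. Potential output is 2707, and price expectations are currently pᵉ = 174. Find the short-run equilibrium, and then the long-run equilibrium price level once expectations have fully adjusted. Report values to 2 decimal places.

Short run: p = 117.13, y = 2138.33. Long run: p = 3.40.

Short run: with pᵉ = 174, SRAS is y = 967 + 10p. Setting AD = SRAS gives 1757 = 15p, so p = 117.13 and y = 2724 − 5p = 2138.33.
Output 2138.33 is below potential 2707, so over time expected prices fall and SRAS shifts right until y returns to 2707.
Long run: y = 2707 on the AD curve gives 2707 = 2724 − 5p, so p = 3.40.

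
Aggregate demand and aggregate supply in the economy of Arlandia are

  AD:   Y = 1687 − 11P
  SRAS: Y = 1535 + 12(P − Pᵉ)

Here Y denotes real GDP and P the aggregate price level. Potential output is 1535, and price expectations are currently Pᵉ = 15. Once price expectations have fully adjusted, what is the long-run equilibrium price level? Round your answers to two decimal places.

Short run: with Pᵉ = 15, SRAS is Y = 1355 + 12P. Setting AD = SRAS gives 332 = 23P, so P = 14.43 and Y = 1687 − 11P = 1528.22.
Output 1528.22 is below potential 1535, so over time expected prices fall and SRAS shifts right until Y returns to 1535.
Long run: Y = 1535 on the AD curve gives 1535 = 1687 − 11P, so P = 13.82.

Long-run P = 13.82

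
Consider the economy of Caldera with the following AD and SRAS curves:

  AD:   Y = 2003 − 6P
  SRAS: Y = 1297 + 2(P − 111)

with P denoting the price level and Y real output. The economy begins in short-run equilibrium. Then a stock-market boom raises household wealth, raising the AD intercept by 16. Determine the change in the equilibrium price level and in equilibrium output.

This is a positive demand shock: AD shifts right.
New AD: Y = 2019 − 6P.
SRAS can be written Y = 1075 + 2P.
Set AD = SRAS: 2019 − 6P = 1075 + 2P, so 944 = 8P and P = 118.
Y = 2019 − 6·118 = 1311.
Initially P = 116, Y = 1307, so ΔP = +2 and ΔY = +4.

ΔP = +2, ΔY = +4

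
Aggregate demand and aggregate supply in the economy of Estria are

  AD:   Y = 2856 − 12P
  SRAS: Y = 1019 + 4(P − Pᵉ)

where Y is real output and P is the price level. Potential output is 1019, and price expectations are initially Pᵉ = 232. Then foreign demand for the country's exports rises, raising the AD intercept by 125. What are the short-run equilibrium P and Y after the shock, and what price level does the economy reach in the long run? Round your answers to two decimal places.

AD shifts right: new AD is Y = 2981 − 12P. With Pᵉ = 232, SRAS is Y = 91 + 4P.
Short run: 2981 − 12P = 91 + 4P gives 2890 = 16P, so P = 180.63 and Y = 2981 − 12P = 813.50.
Y = 813.50 is below potential 1019; expectations adjust and SRAS shifts right until Y = 1019.
Long run: on the new AD curve, 1019 = 2981 − 12P gives P = 163.50.

Short run: P = 180.63, Y = 813.50. Long run: P = 163.50.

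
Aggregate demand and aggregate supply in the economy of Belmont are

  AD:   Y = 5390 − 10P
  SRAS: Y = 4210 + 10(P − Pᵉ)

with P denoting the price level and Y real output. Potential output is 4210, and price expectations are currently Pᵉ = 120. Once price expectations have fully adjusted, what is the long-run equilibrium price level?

Short run: with Pᵉ = 120, SRAS is Y = 3010 + 10P. Setting AD = SRAS gives 2380 = 20P, so P = 119 and Y = 5390 − 10·119 = 4200.
Output 4200 is below potential 4210, so over time expected prices fall and SRAS shifts right until Y returns to 4210.
Long run: Y = 4210 on the AD curve gives 4210 = 5390 − 10P, so P = 118.

Long-run P = 118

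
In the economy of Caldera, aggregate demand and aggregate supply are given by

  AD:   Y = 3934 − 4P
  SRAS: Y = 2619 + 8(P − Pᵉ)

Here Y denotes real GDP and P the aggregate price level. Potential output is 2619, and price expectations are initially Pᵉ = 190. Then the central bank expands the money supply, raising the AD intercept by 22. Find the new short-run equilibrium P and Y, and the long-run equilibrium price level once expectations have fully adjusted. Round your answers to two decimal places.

Short run: P = 238.08, Y = 3003.67. Long run: P = 334.25.

AD shifts right: new AD is Y = 3956 − 4P. With Pᵉ = 190, SRAS is Y = 1099 + 8P.
Short run: 3956 − 4P = 1099 + 8P gives 2857 = 12P, so P = 238.08 and Y = 3956 − 4P = 3003.67.
Y = 3003.67 is above potential 2619; expectations adjust and SRAS shifts left until Y = 2619.
Long run: on the new AD curve, 2619 = 3956 − 4P gives P = 334.25.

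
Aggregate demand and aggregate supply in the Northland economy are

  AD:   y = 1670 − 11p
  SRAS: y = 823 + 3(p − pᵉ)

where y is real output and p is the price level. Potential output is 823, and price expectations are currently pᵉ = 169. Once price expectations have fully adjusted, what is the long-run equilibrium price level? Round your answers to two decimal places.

Long-run p = 77.00

Short run: with pᵉ = 169, SRAS is y = 316 + 3p. Setting AD = SRAS gives 1354 = 14p, so p = 96.71 and y = 1670 − 11p = 606.14.
Output 606.14 is below potential 823, so over time expected prices fall and SRAS shifts right until y returns to 823.
Long run: y = 823 on the AD curve gives 823 = 1670 − 11p, so p = 77.00.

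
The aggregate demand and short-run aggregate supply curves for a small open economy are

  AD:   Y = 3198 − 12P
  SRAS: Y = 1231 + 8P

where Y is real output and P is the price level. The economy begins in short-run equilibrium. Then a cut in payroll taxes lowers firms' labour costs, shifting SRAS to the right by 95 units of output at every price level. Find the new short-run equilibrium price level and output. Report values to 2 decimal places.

This is a positive supply shock: SRAS shifts right.
New SRAS: Y = 1326 + 8P.
Set AD = SRAS: 3198 − 12P = 1326 + 8P, so 1872 = 20P and P = 93.60.
Substituting into AD, Y = 2074.80.

P = 93.60, Y = 2074.80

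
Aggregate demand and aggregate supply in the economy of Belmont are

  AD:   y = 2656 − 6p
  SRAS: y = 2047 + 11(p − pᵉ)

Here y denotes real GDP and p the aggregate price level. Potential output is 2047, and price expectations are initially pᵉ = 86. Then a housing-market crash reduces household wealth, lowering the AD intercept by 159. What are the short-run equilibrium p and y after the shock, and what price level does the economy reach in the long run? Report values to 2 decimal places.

Short run: p = 82.12, y = 2004.29. Long run: p = 75.00.

AD shifts left: new AD is y = 2497 − 6p. With pᵉ = 86, SRAS is y = 1101 + 11p.
Short run: 2497 − 6p = 1101 + 11p gives 1396 = 17p, so p = 82.12 and y = 2497 − 6p = 2004.29.
y = 2004.29 is below potential 2047; expectations adjust and SRAS shifts right until y = 2047.
Long run: on the new AD curve, 2047 = 2497 − 6p gives p = 75.00.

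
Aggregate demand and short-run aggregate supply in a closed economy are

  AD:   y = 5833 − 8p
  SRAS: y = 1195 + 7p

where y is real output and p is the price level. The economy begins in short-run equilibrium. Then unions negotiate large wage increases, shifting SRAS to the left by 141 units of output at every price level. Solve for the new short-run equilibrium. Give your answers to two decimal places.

This is a negative supply shock: SRAS shifts left.
New SRAS: y = 1054 + 7p.
Set AD = SRAS: 5833 − 8p = 1054 + 7p, so 4779 = 15p and p = 318.60.
Substituting into AD, y = 3284.20.

p = 318.60, y = 3284.20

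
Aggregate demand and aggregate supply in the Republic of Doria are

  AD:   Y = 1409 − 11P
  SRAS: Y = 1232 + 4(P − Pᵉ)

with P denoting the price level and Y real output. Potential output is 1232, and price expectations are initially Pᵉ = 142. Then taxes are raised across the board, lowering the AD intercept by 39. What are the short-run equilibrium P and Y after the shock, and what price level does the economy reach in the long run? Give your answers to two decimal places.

AD shifts left: new AD is Y = 1370 − 11P. With Pᵉ = 142, SRAS is Y = 664 + 4P.
Short run: 1370 − 11P = 664 + 4P gives 706 = 15P, so P = 47.07 and Y = 1370 − 11P = 852.27.
Y = 852.27 is below potential 1232; expectations adjust and SRAS shifts right until Y = 1232.
Long run: on the new AD curve, 1232 = 1370 − 11P gives P = 12.55.

Short run: P = 47.07, Y = 852.27. Long run: P = 12.55.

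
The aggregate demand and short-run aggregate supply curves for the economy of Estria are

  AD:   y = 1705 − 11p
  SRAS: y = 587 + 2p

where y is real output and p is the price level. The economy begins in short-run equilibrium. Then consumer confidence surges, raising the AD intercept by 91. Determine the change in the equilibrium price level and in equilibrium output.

Δp = +7, Δy = +14

This is a positive demand shock: AD shifts right.
New AD: y = 1796 − 11p.
Set AD = SRAS: 1796 − 11p = 587 + 2p, so 1209 = 13p and p = 93.
y = 1796 − 11·93 = 773.
Initially p = 86, y = 759, so Δp = +7 and Δy = +14.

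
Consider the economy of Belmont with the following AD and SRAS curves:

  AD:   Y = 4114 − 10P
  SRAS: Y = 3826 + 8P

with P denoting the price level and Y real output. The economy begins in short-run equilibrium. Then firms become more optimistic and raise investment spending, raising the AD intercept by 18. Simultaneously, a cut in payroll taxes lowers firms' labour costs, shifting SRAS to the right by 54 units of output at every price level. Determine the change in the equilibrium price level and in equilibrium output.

ΔP = -2, ΔY = +38

After both shocks: AD is Y = 4132 − 10P and SRAS is Y = 3880 + 8P.
Setting them equal: 252 = 18P, so P = 14.
Y = 4132 − 10·14 = 3992.
Initially P = 16, Y = 3954, so ΔP = -2 and ΔY = +38.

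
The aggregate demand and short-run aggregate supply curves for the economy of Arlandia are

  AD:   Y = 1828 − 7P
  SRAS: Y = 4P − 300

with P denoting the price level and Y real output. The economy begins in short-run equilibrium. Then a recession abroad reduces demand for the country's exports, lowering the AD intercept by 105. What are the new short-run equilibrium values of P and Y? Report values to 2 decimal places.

P = 183.91, Y = 435.64

This is a negative demand shock: AD shifts left.
New AD: Y = 1723 − 7P.
Set AD = SRAS: 1723 − 7P = 4P − 300, so 2023 = 11P and P = 183.91.
Substituting into AD, Y = 435.64.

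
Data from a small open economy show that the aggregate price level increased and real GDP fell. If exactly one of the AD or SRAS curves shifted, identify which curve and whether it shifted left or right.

P rose and Y fell. An AD shift moves P and Y in the same direction; an SRAS shift moves them in opposite directions.
Here P and Y moved in opposite directions, so the SRAS curve shifted.
Since Y fell, SRAS shifted left.

SRAS shifted left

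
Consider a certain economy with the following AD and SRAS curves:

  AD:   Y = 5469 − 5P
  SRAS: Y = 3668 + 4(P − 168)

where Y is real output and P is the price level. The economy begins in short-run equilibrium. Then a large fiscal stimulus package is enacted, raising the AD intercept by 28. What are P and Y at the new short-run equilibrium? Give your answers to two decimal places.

P = 277.89, Y = 4107.56

This is a positive demand shock: AD shifts right.
New AD: Y = 5497 − 5P.
SRAS can be written Y = 2996 + 4P.
Set AD = SRAS: 5497 − 5P = 2996 + 4P, so 2501 = 9P and P = 277.89.
Substituting into AD, Y = 4107.56.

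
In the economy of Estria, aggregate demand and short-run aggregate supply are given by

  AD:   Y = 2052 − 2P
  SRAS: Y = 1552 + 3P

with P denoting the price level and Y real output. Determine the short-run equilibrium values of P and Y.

Set AD = SRAS: 2052 − 2P = 1552 + 3P, so 500 = 5P and P = 100.
Then Y = 2052 − 2·100 = 1852.

P = 100, Y = 1852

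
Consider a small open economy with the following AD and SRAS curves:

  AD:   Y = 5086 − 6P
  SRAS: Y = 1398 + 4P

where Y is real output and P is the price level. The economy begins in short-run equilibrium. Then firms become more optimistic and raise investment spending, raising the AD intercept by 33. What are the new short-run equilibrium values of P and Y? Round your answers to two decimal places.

P = 372.10, Y = 2886.40

This is a positive demand shock: AD shifts right.
New AD: Y = 5119 − 6P.
Set AD = SRAS: 5119 − 6P = 1398 + 4P, so 3721 = 10P and P = 372.10.
Substituting into AD, Y = 2886.40.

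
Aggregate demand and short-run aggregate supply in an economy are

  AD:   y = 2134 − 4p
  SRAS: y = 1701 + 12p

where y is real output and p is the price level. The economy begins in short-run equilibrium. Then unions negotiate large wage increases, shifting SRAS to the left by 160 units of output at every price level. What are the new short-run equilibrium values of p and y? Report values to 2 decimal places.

This is a negative supply shock: SRAS shifts left.
New SRAS: y = 1541 + 12p.
Set AD = SRAS: 2134 − 4p = 1541 + 12p, so 593 = 16p and p = 37.06.
Substituting into AD, y = 1985.75.

p = 37.06, y = 1985.75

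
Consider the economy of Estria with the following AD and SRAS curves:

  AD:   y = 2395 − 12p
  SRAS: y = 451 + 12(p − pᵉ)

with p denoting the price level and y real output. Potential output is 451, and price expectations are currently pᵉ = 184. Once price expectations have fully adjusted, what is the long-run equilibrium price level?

Short run: with pᵉ = 184, SRAS is y = 12p − 1757. Setting AD = SRAS gives 4152 = 24p, so p = 173 and y = 2395 − 12·173 = 319.
Output 319 is below potential 451, so over time expected prices fall and SRAS shifts right until y returns to 451.
Long run: y = 451 on the AD curve gives 451 = 2395 − 12p, so p = 162.

Long-run p = 162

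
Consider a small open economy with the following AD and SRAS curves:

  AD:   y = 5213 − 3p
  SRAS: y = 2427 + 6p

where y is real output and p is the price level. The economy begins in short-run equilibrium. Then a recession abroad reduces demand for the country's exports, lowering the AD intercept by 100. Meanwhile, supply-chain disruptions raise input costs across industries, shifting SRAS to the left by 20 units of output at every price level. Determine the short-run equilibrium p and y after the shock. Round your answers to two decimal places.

After both shocks: AD is y = 5113 − 3p and SRAS is y = 2407 + 6p.
Setting them equal: 2706 = 9p, so p = 300.67.
Substituting into AD, y = 4211.00.

p = 300.67, y = 4211.00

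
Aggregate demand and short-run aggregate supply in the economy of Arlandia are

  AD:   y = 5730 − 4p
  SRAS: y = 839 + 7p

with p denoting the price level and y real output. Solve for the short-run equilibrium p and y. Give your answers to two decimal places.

Set AD = SRAS: 5730 − 4p = 839 + 7p, so 4891 = 11p and p = 444.64.
Substituting into AD, y = 5730 − 4p = 3951.45.

p = 444.64, y = 3951.45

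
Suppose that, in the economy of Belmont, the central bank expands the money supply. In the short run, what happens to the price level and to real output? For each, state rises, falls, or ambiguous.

Price level: rises; output: rises

This is a positive demand shock: AD shifts right.
Moving along the upward-sloping SRAS curve, P rises and Y rises.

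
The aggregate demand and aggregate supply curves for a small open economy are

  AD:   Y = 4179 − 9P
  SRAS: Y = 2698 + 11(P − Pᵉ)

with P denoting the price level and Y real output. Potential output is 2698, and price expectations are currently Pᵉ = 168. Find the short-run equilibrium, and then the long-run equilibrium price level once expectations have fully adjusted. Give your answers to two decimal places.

Short run: P = 166.45, Y = 2680.95. Long run: P = 164.56.

Short run: with Pᵉ = 168, SRAS is Y = 850 + 11P. Setting AD = SRAS gives 3329 = 20P, so P = 166.45 and Y = 4179 − 9P = 2680.95.
Output 2680.95 is below potential 2698, so over time expected prices fall and SRAS shifts right until Y returns to 2698.
Long run: Y = 2698 on the AD curve gives 2698 = 4179 − 9P, so P = 164.56.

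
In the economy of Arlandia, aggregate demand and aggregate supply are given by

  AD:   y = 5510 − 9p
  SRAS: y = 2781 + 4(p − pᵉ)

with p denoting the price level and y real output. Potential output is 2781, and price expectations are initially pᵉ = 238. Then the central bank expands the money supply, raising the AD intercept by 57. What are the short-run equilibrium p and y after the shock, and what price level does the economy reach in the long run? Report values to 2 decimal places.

AD shifts right: new AD is y = 5567 − 9p. With pᵉ = 238, SRAS is y = 1829 + 4p.
Short run: 5567 − 9p = 1829 + 4p gives 3738 = 13p, so p = 287.54 and y = 5567 − 9p = 2979.15.
y = 2979.15 is above potential 2781; expectations adjust and SRAS shifts left until y = 2781.
Long run: on the new AD curve, 2781 = 5567 − 9p gives p = 309.56.

Short run: p = 287.54, y = 2979.15. Long run: p = 309.56.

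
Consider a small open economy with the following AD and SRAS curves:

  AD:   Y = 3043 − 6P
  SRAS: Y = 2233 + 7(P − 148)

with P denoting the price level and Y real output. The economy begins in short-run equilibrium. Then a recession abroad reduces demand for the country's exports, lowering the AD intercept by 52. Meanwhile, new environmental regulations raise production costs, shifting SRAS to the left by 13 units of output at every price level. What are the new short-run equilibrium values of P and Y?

After both shocks: AD is Y = 2991 − 6P and SRAS is Y = 1184 + 7P.
Setting them equal: 1807 = 13P, so P = 139.
Y = 2991 − 6·139 = 2157.

P = 139, Y = 2157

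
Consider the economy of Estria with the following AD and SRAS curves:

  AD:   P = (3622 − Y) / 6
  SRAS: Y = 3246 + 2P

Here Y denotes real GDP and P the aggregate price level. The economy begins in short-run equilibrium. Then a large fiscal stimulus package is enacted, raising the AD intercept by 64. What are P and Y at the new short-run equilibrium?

P = 55, Y = 3356

This is a positive demand shock: AD shifts right.
New AD: Y = 3686 − 6P.
Set AD = SRAS: 3686 − 6P = 3246 + 2P, so 440 = 8P and P = 55.
Y = 3686 − 6·55 = 3356.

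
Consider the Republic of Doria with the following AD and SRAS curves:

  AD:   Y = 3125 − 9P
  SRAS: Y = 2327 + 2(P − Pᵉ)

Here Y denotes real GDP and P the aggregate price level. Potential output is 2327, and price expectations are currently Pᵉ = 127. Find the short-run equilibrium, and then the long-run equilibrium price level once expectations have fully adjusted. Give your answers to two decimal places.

Short run: P = 95.64, Y = 2264.27. Long run: P = 88.67.

Short run: with Pᵉ = 127, SRAS is Y = 2073 + 2P. Setting AD = SRAS gives 1052 = 11P, so P = 95.64 and Y = 3125 − 9P = 2264.27.
Output 2264.27 is below potential 2327, so over time expected prices fall and SRAS shifts right until Y returns to 2327.
Long run: Y = 2327 on the AD curve gives 2327 = 3125 − 9P, so P = 88.67.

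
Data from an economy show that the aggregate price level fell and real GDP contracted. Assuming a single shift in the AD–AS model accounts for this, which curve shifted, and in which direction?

P fell and Y fell. An AD shift moves P and Y in the same direction; an SRAS shift moves them in opposite directions.
Here P and Y moved in the same direction, so the AD curve shifted.
Since Y fell, AD shifted left.

AD shifted left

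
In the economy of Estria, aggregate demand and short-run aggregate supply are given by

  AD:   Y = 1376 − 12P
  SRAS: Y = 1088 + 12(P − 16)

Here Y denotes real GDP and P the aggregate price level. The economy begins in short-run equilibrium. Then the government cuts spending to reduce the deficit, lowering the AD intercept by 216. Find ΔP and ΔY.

ΔP = -9, ΔY = -108

This is a negative demand shock: AD shifts left.
New AD: Y = 1160 − 12P.
SRAS can be written Y = 896 + 12P.
Set AD = SRAS: 1160 − 12P = 896 + 12P, so 264 = 24P and P = 11.
Y = 1160 − 12·11 = 1028.
Initially P = 20, Y = 1136, so ΔP = -9 and ΔY = -108.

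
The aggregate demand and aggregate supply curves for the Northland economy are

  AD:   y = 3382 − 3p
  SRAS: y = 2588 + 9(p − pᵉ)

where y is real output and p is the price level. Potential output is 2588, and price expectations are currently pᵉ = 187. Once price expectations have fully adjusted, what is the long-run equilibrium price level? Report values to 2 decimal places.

Short run: with pᵉ = 187, SRAS is y = 905 + 9p. Setting AD = SRAS gives 2477 = 12p, so p = 206.42 and y = 3382 − 3p = 2762.75.
Output 2762.75 is above potential 2588, so over time expected prices rise and SRAS shifts left until y returns to 2588.
Long run: y = 2588 on the AD curve gives 2588 = 3382 − 3p, so p = 264.67.

Long-run p = 264.67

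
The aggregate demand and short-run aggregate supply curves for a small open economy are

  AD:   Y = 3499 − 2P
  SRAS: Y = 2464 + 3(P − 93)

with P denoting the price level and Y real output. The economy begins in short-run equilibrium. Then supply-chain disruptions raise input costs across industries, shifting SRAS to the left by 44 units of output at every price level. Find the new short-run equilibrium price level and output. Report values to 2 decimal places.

This is a negative supply shock: SRAS shifts left.
New SRAS: Y = 2141 + 3P.
Set AD = SRAS: 3499 − 2P = 2141 + 3P, so 1358 = 5P and P = 271.60.
Substituting into AD, Y = 2955.80.

P = 271.60, Y = 2955.80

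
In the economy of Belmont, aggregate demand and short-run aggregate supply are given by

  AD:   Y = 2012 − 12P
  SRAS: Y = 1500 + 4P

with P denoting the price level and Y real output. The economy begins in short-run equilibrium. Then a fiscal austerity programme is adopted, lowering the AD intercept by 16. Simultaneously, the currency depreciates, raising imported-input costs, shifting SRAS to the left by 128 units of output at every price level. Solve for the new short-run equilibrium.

P = 39, Y = 1528

After both shocks: AD is Y = 1996 − 12P and SRAS is Y = 1372 + 4P.
Setting them equal: 624 = 16P, so P = 39.
Y = 1996 − 12·39 = 1528.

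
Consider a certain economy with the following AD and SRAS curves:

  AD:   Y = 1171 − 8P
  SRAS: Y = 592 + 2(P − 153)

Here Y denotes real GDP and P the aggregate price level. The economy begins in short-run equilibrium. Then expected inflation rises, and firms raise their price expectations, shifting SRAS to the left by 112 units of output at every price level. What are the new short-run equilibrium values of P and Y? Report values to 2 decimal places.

P = 99.70, Y = 373.40

This is a negative supply shock: SRAS shifts left.
New SRAS: Y = 174 + 2P.
Set AD = SRAS: 1171 − 8P = 174 + 2P, so 997 = 10P and P = 99.70.
Substituting into AD, Y = 373.40.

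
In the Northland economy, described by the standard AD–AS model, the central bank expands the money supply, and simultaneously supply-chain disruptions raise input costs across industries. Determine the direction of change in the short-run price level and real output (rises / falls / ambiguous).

The first event is a positive demand shock: AD shifts right, which by itself pushes P up and Y up.
The second is an adverse supply shock: SRAS shifts left, which by itself pushes P up and Y down.
Both shocks push P up, so P rises. The two shocks push Y in opposite directions, so the effect on Y is ambiguous.

Price level: rises; output: ambiguous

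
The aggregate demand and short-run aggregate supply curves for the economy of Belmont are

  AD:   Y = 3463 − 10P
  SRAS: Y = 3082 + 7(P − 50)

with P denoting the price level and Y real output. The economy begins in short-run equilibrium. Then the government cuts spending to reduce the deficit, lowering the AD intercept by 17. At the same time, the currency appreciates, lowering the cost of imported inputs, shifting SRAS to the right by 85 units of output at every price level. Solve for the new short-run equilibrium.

P = 37, Y = 3076

After both shocks: AD is Y = 3446 − 10P and SRAS is Y = 2817 + 7P.
Setting them equal: 629 = 17P, so P = 37.
Y = 3446 − 10·37 = 3076.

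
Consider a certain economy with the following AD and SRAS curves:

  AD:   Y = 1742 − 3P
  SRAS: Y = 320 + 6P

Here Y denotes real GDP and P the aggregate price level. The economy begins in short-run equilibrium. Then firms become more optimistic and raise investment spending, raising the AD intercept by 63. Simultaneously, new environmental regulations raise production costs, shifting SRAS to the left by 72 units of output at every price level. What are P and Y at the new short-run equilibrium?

P = 173, Y = 1286

After both shocks: AD is Y = 1805 − 3P and SRAS is Y = 248 + 6P.
Setting them equal: 1557 = 9P, so P = 173.
Y = 1805 − 3·173 = 1286.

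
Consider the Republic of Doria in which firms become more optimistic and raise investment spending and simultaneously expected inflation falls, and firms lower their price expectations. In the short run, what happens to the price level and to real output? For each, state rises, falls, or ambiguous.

The first event is a positive demand shock: AD shifts right, which by itself pushes P up and Y up.
The second is a favourable supply shock: SRAS shifts right, which by itself pushes P down and Y up.
The two shocks push P in opposite directions, so the effect on P is ambiguous. Both shocks push Y up, so Y rises.

Price level: ambiguous; output: rises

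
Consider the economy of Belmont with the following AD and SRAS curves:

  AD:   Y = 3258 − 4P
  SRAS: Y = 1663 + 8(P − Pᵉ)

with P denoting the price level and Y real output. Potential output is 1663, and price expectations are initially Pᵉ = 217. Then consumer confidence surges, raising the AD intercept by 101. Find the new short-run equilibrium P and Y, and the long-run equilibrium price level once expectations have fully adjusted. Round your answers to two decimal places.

Short run: P = 286.00, Y = 2215.00. Long run: P = 424.00.

AD shifts right: new AD is Y = 3359 − 4P. With Pᵉ = 217, SRAS is Y = 8P − 73.
Short run: 3359 − 4P = 8P − 73 gives 3432 = 12P, so P = 286.00 and Y = 3359 − 4P = 2215.00.
Y = 2215.00 is above potential 1663; expectations adjust and SRAS shifts left until Y = 1663.
Long run: on the new AD curve, 1663 = 3359 − 4P gives P = 424.00.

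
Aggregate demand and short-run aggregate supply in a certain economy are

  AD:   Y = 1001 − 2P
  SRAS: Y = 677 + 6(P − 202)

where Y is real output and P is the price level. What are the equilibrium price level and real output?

Write SRAS as Y = 677 + 6P − 1212 = 6P − 535.
Set AD = SRAS: 1001 − 2P = 6P − 535, so 1536 = 8P and P = 192.
Then Y = 1001 − 2·192 = 617.

P = 192, Y = 617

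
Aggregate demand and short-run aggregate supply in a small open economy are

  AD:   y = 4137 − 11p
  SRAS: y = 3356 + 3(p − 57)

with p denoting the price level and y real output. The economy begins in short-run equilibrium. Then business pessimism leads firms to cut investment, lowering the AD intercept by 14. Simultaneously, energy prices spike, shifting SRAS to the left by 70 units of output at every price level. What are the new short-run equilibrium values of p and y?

p = 72, y = 3331

After both shocks: AD is y = 4123 − 11p and SRAS is y = 3115 + 3p.
Setting them equal: 1008 = 14p, so p = 72.
y = 4123 − 11·72 = 3331.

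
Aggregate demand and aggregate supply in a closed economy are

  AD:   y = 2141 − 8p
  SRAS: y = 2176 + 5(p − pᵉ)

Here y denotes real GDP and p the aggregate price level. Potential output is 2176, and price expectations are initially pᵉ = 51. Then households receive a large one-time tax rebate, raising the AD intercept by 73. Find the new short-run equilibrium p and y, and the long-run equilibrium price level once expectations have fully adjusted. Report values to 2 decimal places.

Short run: p = 22.54, y = 2033.69. Long run: p = 4.75.

AD shifts right: new AD is y = 2214 − 8p. With pᵉ = 51, SRAS is y = 1921 + 5p.
Short run: 2214 − 8p = 1921 + 5p gives 293 = 13p, so p = 22.54 and y = 2214 − 8p = 2033.69.
y = 2033.69 is below potential 2176; expectations adjust and SRAS shifts right until y = 2176.
Long run: on the new AD curve, 2176 = 2214 − 8p gives p = 4.75.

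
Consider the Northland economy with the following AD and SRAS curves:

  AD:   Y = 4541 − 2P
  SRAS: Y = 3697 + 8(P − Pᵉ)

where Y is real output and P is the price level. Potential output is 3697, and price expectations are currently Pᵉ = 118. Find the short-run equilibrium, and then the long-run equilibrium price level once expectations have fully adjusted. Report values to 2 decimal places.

Short run: P = 178.80, Y = 4183.40. Long run: P = 422.00.

Short run: with Pᵉ = 118, SRAS is Y = 2753 + 8P. Setting AD = SRAS gives 1788 = 10P, so P = 178.80 and Y = 4541 − 2P = 4183.40.
Output 4183.40 is above potential 3697, so over time expected prices rise and SRAS shifts left until Y returns to 3697.
Long run: Y = 3697 on the AD curve gives 3697 = 4541 − 2P, so P = 422.00.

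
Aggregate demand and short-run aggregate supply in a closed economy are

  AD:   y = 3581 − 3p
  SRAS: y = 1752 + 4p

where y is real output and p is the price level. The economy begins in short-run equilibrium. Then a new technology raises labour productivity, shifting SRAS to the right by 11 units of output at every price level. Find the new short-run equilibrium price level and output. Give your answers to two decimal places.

p = 259.71, y = 2801.86

This is a positive supply shock: SRAS shifts right.
New SRAS: y = 1763 + 4p.
Set AD = SRAS: 3581 − 3p = 1763 + 4p, so 1818 = 7p and p = 259.71.
Substituting into AD, y = 2801.86.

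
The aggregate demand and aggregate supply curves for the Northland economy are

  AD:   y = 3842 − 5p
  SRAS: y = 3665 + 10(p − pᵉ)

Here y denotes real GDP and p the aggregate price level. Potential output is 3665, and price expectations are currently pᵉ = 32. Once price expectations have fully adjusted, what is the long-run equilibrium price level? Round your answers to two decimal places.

Short run: with pᵉ = 32, SRAS is y = 3345 + 10p. Setting AD = SRAS gives 497 = 15p, so p = 33.13 and y = 3842 − 5p = 3676.33.
Output 3676.33 is above potential 3665, so over time expected prices rise and SRAS shifts left until y returns to 3665.
Long run: y = 3665 on the AD curve gives 3665 = 3842 − 5p, so p = 35.40.

Long-run p = 35.40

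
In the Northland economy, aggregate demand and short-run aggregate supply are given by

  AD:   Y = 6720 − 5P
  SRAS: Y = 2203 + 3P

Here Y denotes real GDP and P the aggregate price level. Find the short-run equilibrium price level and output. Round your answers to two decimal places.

P = 564.63, Y = 3896.88

Set AD = SRAS: 6720 − 5P = 2203 + 3P, so 4517 = 8P and P = 564.63.
Substituting into AD, Y = 6720 − 5P = 3896.88.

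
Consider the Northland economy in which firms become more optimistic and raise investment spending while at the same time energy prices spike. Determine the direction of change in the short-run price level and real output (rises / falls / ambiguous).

The first event is a positive demand shock: AD shifts right, which by itself pushes P up and Y up.
The second is an adverse supply shock: SRAS shifts left, which by itself pushes P up and Y down.
Both shocks push P up, so P rises. The two shocks push Y in opposite directions, so the effect on Y is ambiguous.

Price level: rises; output: ambiguous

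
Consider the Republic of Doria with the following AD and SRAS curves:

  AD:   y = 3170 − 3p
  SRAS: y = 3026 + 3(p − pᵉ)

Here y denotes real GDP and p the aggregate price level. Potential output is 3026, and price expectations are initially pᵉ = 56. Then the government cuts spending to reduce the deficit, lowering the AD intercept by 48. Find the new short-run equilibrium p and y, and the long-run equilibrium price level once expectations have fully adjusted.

Short run: p = 44, y = 2990. Long run: p = 32.

AD shifts left: new AD is y = 3122 − 3p. With pᵉ = 56, SRAS is y = 2858 + 3p.
Short run: 3122 − 3p = 2858 + 3p gives 264 = 6p, so p = 44 and y = 3122 − 3·44 = 2990.
y = 2990 is below potential 3026; expectations adjust and SRAS shifts right until y = 3026.
Long run: on the new AD curve, 3026 = 3122 − 3p gives p = 32.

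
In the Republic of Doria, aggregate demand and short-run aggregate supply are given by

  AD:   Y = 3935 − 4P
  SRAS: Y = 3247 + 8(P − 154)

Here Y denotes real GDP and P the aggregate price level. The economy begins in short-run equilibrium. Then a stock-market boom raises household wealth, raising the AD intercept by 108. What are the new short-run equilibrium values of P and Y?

This is a positive demand shock: AD shifts right.
New AD: Y = 4043 − 4P.
SRAS can be written Y = 2015 + 8P.
Set AD = SRAS: 4043 − 4P = 2015 + 8P, so 2028 = 12P and P = 169.
Y = 4043 − 4·169 = 3367.

P = 169, Y = 3367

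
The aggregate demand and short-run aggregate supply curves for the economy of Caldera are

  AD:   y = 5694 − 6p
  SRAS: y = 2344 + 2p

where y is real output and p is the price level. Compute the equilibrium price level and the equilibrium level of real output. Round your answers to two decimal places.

Set AD = SRAS: 5694 − 6p = 2344 + 2p, so 3350 = 8p and p = 418.75.
Substituting into AD, y = 5694 − 6p = 3181.50.

p = 418.75, y = 3181.50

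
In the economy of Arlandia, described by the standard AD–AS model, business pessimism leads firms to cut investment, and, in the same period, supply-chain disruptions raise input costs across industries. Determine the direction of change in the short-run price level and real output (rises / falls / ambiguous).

The first event is a negative demand shock: AD shifts left, which by itself pushes P down and Y down.
The second is an adverse supply shock: SRAS shifts left, which by itself pushes P up and Y down.
The two shocks push P in opposite directions, so the effect on P is ambiguous. Both shocks push Y down, so Y falls.

Price level: ambiguous; output: falls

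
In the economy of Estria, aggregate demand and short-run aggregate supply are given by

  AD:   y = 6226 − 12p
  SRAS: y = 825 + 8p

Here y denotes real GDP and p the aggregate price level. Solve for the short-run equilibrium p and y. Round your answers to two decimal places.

Set AD = SRAS: 6226 − 12p = 825 + 8p, so 5401 = 20p and p = 270.05.
Substituting into AD, y = 6226 − 12p = 2985.40.

p = 270.05, y = 2985.40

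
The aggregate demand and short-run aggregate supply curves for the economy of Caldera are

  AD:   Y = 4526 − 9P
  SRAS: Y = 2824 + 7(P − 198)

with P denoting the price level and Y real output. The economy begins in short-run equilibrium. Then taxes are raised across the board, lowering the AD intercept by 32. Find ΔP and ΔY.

This is a negative demand shock: AD shifts left.
New AD: Y = 4494 − 9P.
SRAS can be written Y = 1438 + 7P.
Set AD = SRAS: 4494 − 9P = 1438 + 7P, so 3056 = 16P and P = 191.
Y = 4494 − 9·191 = 2775.
Initially P = 193, Y = 2789, so ΔP = -2 and ΔY = -14.

ΔP = -2, ΔY = -14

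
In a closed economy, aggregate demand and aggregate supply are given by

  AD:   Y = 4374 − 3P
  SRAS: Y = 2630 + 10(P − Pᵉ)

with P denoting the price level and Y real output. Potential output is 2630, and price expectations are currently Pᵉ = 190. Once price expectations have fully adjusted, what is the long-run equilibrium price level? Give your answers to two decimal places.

Long-run P = 581.33

Short run: with Pᵉ = 190, SRAS is Y = 730 + 10P. Setting AD = SRAS gives 3644 = 13P, so P = 280.31 and Y = 4374 − 3P = 3533.08.
Output 3533.08 is above potential 2630, so over time expected prices rise and SRAS shifts left until Y returns to 2630.
Long run: Y = 2630 on the AD curve gives 2630 = 4374 − 3P, so P = 581.33.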